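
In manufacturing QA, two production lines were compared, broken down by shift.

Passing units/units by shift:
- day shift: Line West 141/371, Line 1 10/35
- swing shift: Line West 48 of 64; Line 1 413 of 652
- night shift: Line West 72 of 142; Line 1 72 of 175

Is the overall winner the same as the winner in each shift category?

Day shift: Line West 141/371 = 38.0%, Line 1 10/35 = 28.6% → Line West
Swing shift: Line West 48/64 = 75.0%, Line 1 413/652 = 63.3% → Line West
Night shift: Line West 72/142 = 50.7%, Line 1 72/175 = 41.1% → Line West
Overall: Line West 261/577 = 45.2%, Line 1 495/862 = 57.4% → Line 1
Line West wins each shift group but Line 1 wins overall — the comparison reverses. Line West's units skew toward day shift, which has a lower base rate.

No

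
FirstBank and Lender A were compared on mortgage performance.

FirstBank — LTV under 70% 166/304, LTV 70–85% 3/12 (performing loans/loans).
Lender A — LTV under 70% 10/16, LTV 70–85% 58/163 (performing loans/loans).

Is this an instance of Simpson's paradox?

Yes

LTV under 70%: FirstBank 166/304 = 54.6%, Lender A 10/16 = 62.5% → Lender A
LTV 70–85%: FirstBank 3/12 = 25.0%, Lender A 58/163 = 35.6% → Lender A
Overall: FirstBank 169/316 = 53.5%, Lender A 68/179 = 38.0% → FirstBank
Lender A wins each loan-to-value group but FirstBank wins overall — the comparison reverses. Lender A's loans skew toward LTV 70–85%, which has a lower base rate.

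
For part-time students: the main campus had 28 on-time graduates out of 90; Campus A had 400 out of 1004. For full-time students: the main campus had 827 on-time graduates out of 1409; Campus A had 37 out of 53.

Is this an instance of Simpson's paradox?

Part-time: the main campus 28/90 = 31.1%, Campus A 400/1004 = 39.8% → Campus A
Full-time: the main campus 827/1409 = 58.7%, Campus A 37/53 = 69.8% → Campus A
Overall: the main campus 855/1499 = 57.0%, Campus A 437/1057 = 41.3% → the main campus
Campus A wins each enrollment group but the main campus wins overall — the comparison reverses. Campus A's students skew toward part-time, which has a lower base rate.

Yes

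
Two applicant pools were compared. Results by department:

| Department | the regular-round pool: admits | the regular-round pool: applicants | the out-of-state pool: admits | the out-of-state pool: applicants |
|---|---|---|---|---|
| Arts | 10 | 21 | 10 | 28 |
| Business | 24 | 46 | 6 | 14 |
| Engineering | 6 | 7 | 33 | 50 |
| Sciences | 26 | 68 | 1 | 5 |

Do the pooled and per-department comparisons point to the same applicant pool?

Arts: the regular-round pool 10/21 = 47.6%, the out-of-state pool 10/28 = 35.7% → the regular-round pool
Business: the regular-round pool 24/46 = 52.2%, the out-of-state pool 6/14 = 42.9% → the regular-round pool
Engineering: the regular-round pool 6/7 = 85.7%, the out-of-state pool 33/50 = 66.0% → the regular-round pool
Sciences: the regular-round pool 26/68 = 38.2%, the out-of-state pool 1/5 = 20.0% → the regular-round pool
Overall: the regular-round pool 66/142 = 46.5%, the out-of-state pool 50/97 = 51.5% → the out-of-state pool
The regular-round pool wins each department group but the out-of-state pool wins overall — the comparison reverses. The regular-round pool's applicants skew toward Sciences, which has a lower base rate.

No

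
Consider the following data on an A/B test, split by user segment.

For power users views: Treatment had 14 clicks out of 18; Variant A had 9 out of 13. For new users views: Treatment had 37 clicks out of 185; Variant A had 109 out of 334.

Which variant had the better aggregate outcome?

Power users: Treatment 14/18 = 77.8%, Variant A 9/13 = 69.2% → Treatment
New users: Treatment 37/185 = 20.0%, Variant A 109/334 = 32.6% → Variant A
Overall: Treatment 51/203 = 25.1%, Variant A 118/347 = 34.0% → Variant A
(Neither sweeps every user group, but Variant A has the higher pooled rate.)

Variant A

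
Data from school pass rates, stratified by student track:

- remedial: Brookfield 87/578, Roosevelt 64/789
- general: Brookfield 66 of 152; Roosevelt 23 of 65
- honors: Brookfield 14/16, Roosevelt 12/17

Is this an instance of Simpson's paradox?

No

Remedial: Brookfield 87/578 = 15.1%, Roosevelt 64/789 = 8.1% → Brookfield
General: Brookfield 66/152 = 43.4%, Roosevelt 23/65 = 35.4% → Brookfield
Honors: Brookfield 14/16 = 87.5%, Roosevelt 12/17 = 70.6% → Brookfield
Overall: Brookfield 167/746 = 22.4%, Roosevelt 99/871 = 11.4% → Brookfield
Brookfield wins overall and in every student group — no reversal.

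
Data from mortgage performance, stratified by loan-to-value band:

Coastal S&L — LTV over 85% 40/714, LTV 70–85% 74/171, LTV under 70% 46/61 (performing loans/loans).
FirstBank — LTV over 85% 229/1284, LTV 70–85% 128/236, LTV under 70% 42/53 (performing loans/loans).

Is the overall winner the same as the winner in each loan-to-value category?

Yes

LTV over 85%: Coastal S&L 40/714 = 5.6%, FirstBank 229/1284 = 17.8% → FirstBank
LTV 70–85%: Coastal S&L 74/171 = 43.3%, FirstBank 128/236 = 54.2% → FirstBank
LTV under 70%: Coastal S&L 46/61 = 75.4%, FirstBank 42/53 = 79.2% → FirstBank
Overall: Coastal S&L 160/946 = 16.9%, FirstBank 399/1573 = 25.4% → FirstBank
FirstBank wins overall and in every loan-to-value group — no reversal.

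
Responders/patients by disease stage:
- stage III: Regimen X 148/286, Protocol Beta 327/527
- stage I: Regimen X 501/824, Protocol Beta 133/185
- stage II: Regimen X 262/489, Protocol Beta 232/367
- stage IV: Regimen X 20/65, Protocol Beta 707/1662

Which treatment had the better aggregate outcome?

Stage III: Regimen X 148/286 = 51.7%, Protocol Beta 327/527 = 62.0% → Protocol Beta
Stage I: Regimen X 501/824 = 60.8%, Protocol Beta 133/185 = 71.9% → Protocol Beta
Stage II: Regimen X 262/489 = 53.6%, Protocol Beta 232/367 = 63.2% → Protocol Beta
Stage IV: Regimen X 20/65 = 30.8%, Protocol Beta 707/1662 = 42.5% → Protocol Beta
Overall: Regimen X 931/1664 = 55.9%, Protocol Beta 1399/2741 = 51.0% → Regimen X
(Protocol Beta wins every disease group but Regimen X wins overall — Protocol Beta's patients skew toward the low-rate stage IV group.)

Regimen X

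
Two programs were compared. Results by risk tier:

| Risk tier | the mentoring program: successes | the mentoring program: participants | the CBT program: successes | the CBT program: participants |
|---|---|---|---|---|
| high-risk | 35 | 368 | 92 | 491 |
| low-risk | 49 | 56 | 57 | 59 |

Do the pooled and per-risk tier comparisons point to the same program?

High-risk: the mentoring program 35/368 = 9.5%, the CBT program 92/491 = 18.7% → the CBT program
Low-risk: the mentoring program 49/56 = 87.5%, the CBT program 57/59 = 96.6% → the CBT program
Overall: the mentoring program 84/424 = 19.8%, the CBT program 149/550 = 27.1% → the CBT program
The CBT program wins overall and in every risk group — no reversal.

Yes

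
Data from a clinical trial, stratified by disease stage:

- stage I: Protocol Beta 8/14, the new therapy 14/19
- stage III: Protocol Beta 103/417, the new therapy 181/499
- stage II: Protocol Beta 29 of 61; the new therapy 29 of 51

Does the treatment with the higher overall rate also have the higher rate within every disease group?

Yes

Stage I: Protocol Beta 8/14 = 57.1%, the new therapy 14/19 = 73.7% → the new therapy
Stage III: Protocol Beta 103/417 = 24.7%, the new therapy 181/499 = 36.3% → the new therapy
Stage II: Protocol Beta 29/61 = 47.5%, the new therapy 29/51 = 56.9% → the new therapy
Overall: Protocol Beta 140/492 = 28.5%, the new therapy 224/569 = 39.4% → the new therapy
The new therapy wins overall and in every disease group — no reversal.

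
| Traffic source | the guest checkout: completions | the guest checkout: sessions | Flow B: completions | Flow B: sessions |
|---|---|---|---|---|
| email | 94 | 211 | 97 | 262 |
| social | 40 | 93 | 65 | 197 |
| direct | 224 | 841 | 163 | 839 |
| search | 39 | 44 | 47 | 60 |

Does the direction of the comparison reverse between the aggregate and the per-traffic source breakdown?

Email: the guest checkout 94/211 = 44.5%, Flow B 97/262 = 37.0% → the guest checkout
Social: the guest checkout 40/93 = 43.0%, Flow B 65/197 = 33.0% → the guest checkout
Direct: the guest checkout 224/841 = 26.6%, Flow B 163/839 = 19.4% → the guest checkout
Search: the guest checkout 39/44 = 88.6%, Flow B 47/60 = 78.3% → the guest checkout
Overall: the guest checkout 397/1189 = 33.4%, Flow B 372/1358 = 27.4% → the guest checkout
The guest checkout wins overall and in every traffic group — no reversal.

No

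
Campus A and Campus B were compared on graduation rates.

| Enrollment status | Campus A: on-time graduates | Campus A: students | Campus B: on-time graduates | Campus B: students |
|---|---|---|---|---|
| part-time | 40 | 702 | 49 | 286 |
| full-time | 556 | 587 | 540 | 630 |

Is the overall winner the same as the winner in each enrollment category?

Part-time: Campus A 40/702 = 5.7%, Campus B 49/286 = 17.1% → Campus B
Full-time: Campus A 556/587 = 94.7%, Campus B 540/630 = 85.7% → Campus A
Overall: Campus A 596/1289 = 46.2%, Campus B 589/916 = 64.3% → Campus B
Neither sweeps: Campus A wins 1 of 2 groups, Campus B wins 1. Campus B wins overall but not every group — no Simpson reversal.

No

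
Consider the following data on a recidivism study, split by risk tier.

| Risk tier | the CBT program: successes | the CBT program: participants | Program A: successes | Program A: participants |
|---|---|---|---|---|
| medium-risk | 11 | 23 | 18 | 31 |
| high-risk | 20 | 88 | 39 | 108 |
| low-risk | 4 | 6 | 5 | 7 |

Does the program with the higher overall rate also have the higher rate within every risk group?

Yes

Medium-risk: the CBT program 11/23 = 47.8%, Program A 18/31 = 58.1% → Program A
High-risk: the CBT program 20/88 = 22.7%, Program A 39/108 = 36.1% → Program A
Low-risk: the CBT program 4/6 = 66.7%, Program A 5/7 = 71.4% → Program A
Overall: the CBT program 35/117 = 29.9%, Program A 62/146 = 42.5% → Program A
Program A wins overall and in every risk group — no reversal.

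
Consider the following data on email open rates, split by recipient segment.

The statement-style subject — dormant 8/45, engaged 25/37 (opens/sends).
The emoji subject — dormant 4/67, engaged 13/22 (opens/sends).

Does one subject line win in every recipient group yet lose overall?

No

Dormant: the statement-style subject 8/45 = 17.8%, the emoji subject 4/67 = 6.0% → the statement-style subject
Engaged: the statement-style subject 25/37 = 67.6%, the emoji subject 13/22 = 59.1% → the statement-style subject
Overall: the statement-style subject 33/82 = 40.2%, the emoji subject 17/89 = 19.1% → the statement-style subject
The statement-style subject wins overall and in every recipient group — no reversal.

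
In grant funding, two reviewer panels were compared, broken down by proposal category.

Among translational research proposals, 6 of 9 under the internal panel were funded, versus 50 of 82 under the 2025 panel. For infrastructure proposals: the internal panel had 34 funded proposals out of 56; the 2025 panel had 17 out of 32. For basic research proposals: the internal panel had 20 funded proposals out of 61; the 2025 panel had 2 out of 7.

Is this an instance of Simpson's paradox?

Yes

Translational research: the internal panel 6/9 = 66.7%, the 2025 panel 50/82 = 61.0% → the internal panel
Infrastructure: the internal panel 34/56 = 60.7%, the 2025 panel 17/32 = 53.1% → the internal panel
Basic research: the internal panel 20/61 = 32.8%, the 2025 panel 2/7 = 28.6% → the internal panel
Overall: the internal panel 60/126 = 47.6%, the 2025 panel 69/121 = 57.0% → the 2025 panel
The internal panel wins each proposal group but the 2025 panel wins overall — the comparison reverses. The internal panel's proposals skew toward basic research, which has a lower base rate.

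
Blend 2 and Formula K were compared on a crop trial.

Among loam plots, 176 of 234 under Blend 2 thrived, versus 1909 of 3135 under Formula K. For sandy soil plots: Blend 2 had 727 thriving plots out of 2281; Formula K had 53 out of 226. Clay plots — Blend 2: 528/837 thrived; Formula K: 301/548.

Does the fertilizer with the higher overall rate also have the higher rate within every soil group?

Loam: Blend 2 176/234 = 75.2%, Formula K 1909/3135 = 60.9% → Blend 2
Sandy soil: Blend 2 727/2281 = 31.9%, Formula K 53/226 = 23.5% → Blend 2
Clay: Blend 2 528/837 = 63.1%, Formula K 301/548 = 54.9% → Blend 2
Overall: Blend 2 1431/3352 = 42.7%, Formula K 2263/3909 = 57.9% → Formula K
Blend 2 wins each soil group but Formula K wins overall — the comparison reverses. Blend 2's plots skew toward sandy soil, which has a lower base rate.

No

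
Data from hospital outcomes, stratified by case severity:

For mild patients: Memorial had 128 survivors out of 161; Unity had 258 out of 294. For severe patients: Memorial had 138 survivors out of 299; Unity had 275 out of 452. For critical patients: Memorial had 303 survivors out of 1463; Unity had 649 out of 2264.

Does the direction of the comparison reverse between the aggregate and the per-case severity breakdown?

Mild: Memorial 128/161 = 79.5%, Unity 258/294 = 87.8% → Unity
Severe: Memorial 138/299 = 46.2%, Unity 275/452 = 60.8% → Unity
Critical: Memorial 303/1463 = 20.7%, Unity 649/2264 = 28.7% → Unity
Overall: Memorial 569/1923 = 29.6%, Unity 1182/3010 = 39.3% → Unity
Unity wins overall and in every case group — no reversal.

No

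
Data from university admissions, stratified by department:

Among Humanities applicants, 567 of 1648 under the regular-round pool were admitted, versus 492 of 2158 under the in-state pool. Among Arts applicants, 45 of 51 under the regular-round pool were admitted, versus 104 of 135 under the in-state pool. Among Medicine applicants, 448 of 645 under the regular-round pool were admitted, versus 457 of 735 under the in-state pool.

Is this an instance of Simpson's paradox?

Humanities: the regular-round pool 567/1648 = 34.4%, the in-state pool 492/2158 = 22.8% → the regular-round pool
Arts: the regular-round pool 45/51 = 88.2%, the in-state pool 104/135 = 77.0% → the regular-round pool
Medicine: the regular-round pool 448/645 = 69.5%, the in-state pool 457/735 = 62.2% → the regular-round pool
Overall: the regular-round pool 1060/2344 = 45.2%, the in-state pool 1053/3028 = 34.8% → the regular-round pool
The regular-round pool wins overall and in every department group — no reversal.

No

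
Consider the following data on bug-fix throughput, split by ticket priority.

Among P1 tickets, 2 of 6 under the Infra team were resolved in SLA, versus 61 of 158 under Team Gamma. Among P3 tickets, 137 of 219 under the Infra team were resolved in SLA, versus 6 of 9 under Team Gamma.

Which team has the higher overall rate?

the Infra team

P1: the Infra team 2/6 = 33.3%, Team Gamma 61/158 = 38.6% → Team Gamma
P3: the Infra team 137/219 = 62.6%, Team Gamma 6/9 = 66.7% → Team Gamma
Overall: the Infra team 139/225 = 61.8%, Team Gamma 67/167 = 40.1% → the Infra team
(Team Gamma wins every ticket group but the Infra team wins overall — Team Gamma's tickets skew toward the low-rate P1 group.)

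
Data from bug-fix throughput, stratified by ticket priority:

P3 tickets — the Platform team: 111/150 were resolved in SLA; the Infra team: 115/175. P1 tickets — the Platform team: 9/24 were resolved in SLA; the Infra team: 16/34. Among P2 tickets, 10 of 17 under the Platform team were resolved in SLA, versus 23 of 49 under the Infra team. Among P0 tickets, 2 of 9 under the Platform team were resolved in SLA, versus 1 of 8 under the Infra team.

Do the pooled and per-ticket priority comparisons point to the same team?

P3: the Platform team 111/150 = 74.0%, the Infra team 115/175 = 65.7% → the Platform team
P1: the Platform team 9/24 = 37.5%, the Infra team 16/34 = 47.1% → the Infra team
P2: the Platform team 10/17 = 58.8%, the Infra team 23/49 = 46.9% → the Platform team
P0: the Platform team 2/9 = 22.2%, the Infra team 1/8 = 12.5% → the Platform team
Overall: the Platform team 132/200 = 66.0%, the Infra team 155/266 = 58.3% → the Platform team
Neither sweeps: the Platform team wins 3 of 4 groups, the Infra team wins 1. The Platform team wins overall but not every group — no Simpson reversal.

No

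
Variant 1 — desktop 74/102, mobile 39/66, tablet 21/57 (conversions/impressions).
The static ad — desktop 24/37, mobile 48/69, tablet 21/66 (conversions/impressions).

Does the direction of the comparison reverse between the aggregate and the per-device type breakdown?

No

Desktop: Variant 1 74/102 = 72.5%, the static ad 24/37 = 64.9% → Variant 1
Mobile: Variant 1 39/66 = 59.1%, the static ad 48/69 = 69.6% → the static ad
Tablet: Variant 1 21/57 = 36.8%, the static ad 21/66 = 31.8% → Variant 1
Overall: Variant 1 134/225 = 59.6%, the static ad 93/172 = 54.1% → Variant 1
Neither sweeps: Variant 1 wins 2 of 3 groups, the static ad wins 1. Variant 1 wins overall but not every group — no Simpson reversal.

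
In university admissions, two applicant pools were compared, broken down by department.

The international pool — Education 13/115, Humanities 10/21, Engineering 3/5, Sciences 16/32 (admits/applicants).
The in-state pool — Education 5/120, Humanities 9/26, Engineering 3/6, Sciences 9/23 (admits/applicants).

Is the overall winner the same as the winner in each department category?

Education: the international pool 13/115 = 11.3%, the in-state pool 5/120 = 4.2% → the international pool
Humanities: the international pool 10/21 = 47.6%, the in-state pool 9/26 = 34.6% → the international pool
Engineering: the international pool 3/5 = 60.0%, the in-state pool 3/6 = 50.0% → the international pool
Sciences: the international pool 16/32 = 50.0%, the in-state pool 9/23 = 39.1% → the international pool
Overall: the international pool 42/173 = 24.3%, the in-state pool 26/175 = 14.9% → the international pool
The international pool wins overall and in every department group — no reversal.

Yes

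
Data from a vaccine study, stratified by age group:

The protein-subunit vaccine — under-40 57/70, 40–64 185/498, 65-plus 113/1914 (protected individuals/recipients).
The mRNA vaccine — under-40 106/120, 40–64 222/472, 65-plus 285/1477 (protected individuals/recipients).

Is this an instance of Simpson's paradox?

No

Under-40: the protein-subunit vaccine 57/70 = 81.4%, the mRNA vaccine 106/120 = 88.3% → the mRNA vaccine
40–64: the protein-subunit vaccine 185/498 = 37.1%, the mRNA vaccine 222/472 = 47.0% → the mRNA vaccine
65-plus: the protein-subunit vaccine 113/1914 = 5.9%, the mRNA vaccine 285/1477 = 19.3% → the mRNA vaccine
Overall: the protein-subunit vaccine 355/2482 = 14.3%, the mRNA vaccine 613/2069 = 29.6% → the mRNA vaccine
The mRNA vaccine wins overall and in every age group — no reversal.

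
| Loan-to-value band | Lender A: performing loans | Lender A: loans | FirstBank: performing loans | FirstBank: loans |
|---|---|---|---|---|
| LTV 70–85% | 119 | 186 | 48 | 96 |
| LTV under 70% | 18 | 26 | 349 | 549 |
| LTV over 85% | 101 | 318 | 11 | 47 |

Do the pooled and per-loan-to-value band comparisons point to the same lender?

No

LTV 70–85%: Lender A 119/186 = 64.0%, FirstBank 48/96 = 50.0% → Lender A
LTV under 70%: Lender A 18/26 = 69.2%, FirstBank 349/549 = 63.6% → Lender A
LTV over 85%: Lender A 101/318 = 31.8%, FirstBank 11/47 = 23.4% → Lender A
Overall: Lender A 238/530 = 44.9%, FirstBank 408/692 = 59.0% → FirstBank
Lender A wins each loan-to-value group but FirstBank wins overall — the comparison reverses. Lender A's loans skew toward LTV over 85%, which has a lower base rate.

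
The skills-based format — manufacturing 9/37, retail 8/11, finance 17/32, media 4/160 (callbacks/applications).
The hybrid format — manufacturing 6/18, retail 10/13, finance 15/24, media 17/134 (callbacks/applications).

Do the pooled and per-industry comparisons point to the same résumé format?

Manufacturing: the skills-based format 9/37 = 24.3%, the hybrid format 6/18 = 33.3% → the hybrid format
Retail: the skills-based format 8/11 = 72.7%, the hybrid format 10/13 = 76.9% → the hybrid format
Finance: the skills-based format 17/32 = 53.1%, the hybrid format 15/24 = 62.5% → the hybrid format
Media: the skills-based format 4/160 = 2.5%, the hybrid format 17/134 = 12.7% → the hybrid format
Overall: the skills-based format 38/240 = 15.8%, the hybrid format 48/189 = 25.4% → the hybrid format
The hybrid format wins overall and in every industry group — no reversal.

Yes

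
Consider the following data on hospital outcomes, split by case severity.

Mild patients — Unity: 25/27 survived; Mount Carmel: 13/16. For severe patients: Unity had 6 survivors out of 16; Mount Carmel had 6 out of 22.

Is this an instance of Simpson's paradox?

No

Mild: Unity 25/27 = 92.6%, Mount Carmel 13/16 = 81.2% → Unity
Severe: Unity 6/16 = 37.5%, Mount Carmel 6/22 = 27.3% → Unity
Overall: Unity 31/43 = 72.1%, Mount Carmel 19/38 = 50.0% → Unity
Unity wins overall and in every case group — no reversal.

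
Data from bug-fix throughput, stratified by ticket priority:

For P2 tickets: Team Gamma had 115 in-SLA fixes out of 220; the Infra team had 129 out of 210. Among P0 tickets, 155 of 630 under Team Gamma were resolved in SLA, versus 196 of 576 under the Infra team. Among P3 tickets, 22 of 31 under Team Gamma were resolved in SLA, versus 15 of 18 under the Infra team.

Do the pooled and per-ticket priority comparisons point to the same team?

P2: Team Gamma 115/220 = 52.3%, the Infra team 129/210 = 61.4% → the Infra team
P0: Team Gamma 155/630 = 24.6%, the Infra team 196/576 = 34.0% → the Infra team
P3: Team Gamma 22/31 = 71.0%, the Infra team 15/18 = 83.3% → the Infra team
Overall: Team Gamma 292/881 = 33.1%, the Infra team 340/804 = 42.3% → the Infra team
The Infra team wins overall and in every ticket group — no reversal.

Yes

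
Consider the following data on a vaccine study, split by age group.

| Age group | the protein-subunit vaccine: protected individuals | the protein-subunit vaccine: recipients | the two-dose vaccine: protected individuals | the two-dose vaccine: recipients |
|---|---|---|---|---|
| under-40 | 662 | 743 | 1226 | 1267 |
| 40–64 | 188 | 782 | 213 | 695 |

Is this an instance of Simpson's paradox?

No

Under-40: the protein-subunit vaccine 662/743 = 89.1%, the two-dose vaccine 1226/1267 = 96.8% → the two-dose vaccine
40–64: the protein-subunit vaccine 188/782 = 24.0%, the two-dose vaccine 213/695 = 30.6% → the two-dose vaccine
Overall: the protein-subunit vaccine 850/1525 = 55.7%, the two-dose vaccine 1439/1962 = 73.3% → the two-dose vaccine
The two-dose vaccine wins overall and in every age group — no reversal.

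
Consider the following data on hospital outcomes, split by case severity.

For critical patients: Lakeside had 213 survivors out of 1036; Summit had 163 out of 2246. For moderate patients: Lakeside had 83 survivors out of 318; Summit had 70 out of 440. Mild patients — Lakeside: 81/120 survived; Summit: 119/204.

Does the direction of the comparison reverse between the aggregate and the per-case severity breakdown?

Critical: Lakeside 213/1036 = 20.6%, Summit 163/2246 = 7.3% → Lakeside
Moderate: Lakeside 83/318 = 26.1%, Summit 70/440 = 15.9% → Lakeside
Mild: Lakeside 81/120 = 67.5%, Summit 119/204 = 58.3% → Lakeside
Overall: Lakeside 377/1474 = 25.6%, Summit 352/2890 = 12.2% → Lakeside
Lakeside wins overall and in every case group — no reversal.

No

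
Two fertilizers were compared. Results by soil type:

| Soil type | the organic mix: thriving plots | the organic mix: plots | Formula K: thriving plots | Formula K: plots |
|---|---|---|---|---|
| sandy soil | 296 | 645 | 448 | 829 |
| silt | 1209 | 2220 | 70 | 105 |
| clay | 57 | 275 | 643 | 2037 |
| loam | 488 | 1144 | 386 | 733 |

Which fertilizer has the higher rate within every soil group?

Sandy soil: the organic mix 296/645 = 45.9%, Formula K 448/829 = 54.0% → Formula K
Silt: the organic mix 1209/2220 = 54.5%, Formula K 70/105 = 66.7% → Formula K
Clay: the organic mix 57/275 = 20.7%, Formula K 643/2037 = 31.6% → Formula K
Loam: the organic mix 488/1144 = 42.7%, Formula K 386/733 = 52.7% → Formula K
Formula K has the higher rate in all 4 groups.

Formula K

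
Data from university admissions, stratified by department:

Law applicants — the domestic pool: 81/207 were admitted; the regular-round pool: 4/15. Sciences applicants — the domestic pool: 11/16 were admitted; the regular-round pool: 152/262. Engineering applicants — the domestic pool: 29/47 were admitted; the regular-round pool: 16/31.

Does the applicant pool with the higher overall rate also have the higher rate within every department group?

Law: the domestic pool 81/207 = 39.1%, the regular-round pool 4/15 = 26.7% → the domestic pool
Sciences: the domestic pool 11/16 = 68.8%, the regular-round pool 152/262 = 58.0% → the domestic pool
Engineering: the domestic pool 29/47 = 61.7%, the regular-round pool 16/31 = 51.6% → the domestic pool
Overall: the domestic pool 121/270 = 44.8%, the regular-round pool 172/308 = 55.8% → the regular-round pool
The domestic pool wins each department group but the regular-round pool wins overall — the comparison reverses. The domestic pool's applicants skew toward Law, which has a lower base rate.

No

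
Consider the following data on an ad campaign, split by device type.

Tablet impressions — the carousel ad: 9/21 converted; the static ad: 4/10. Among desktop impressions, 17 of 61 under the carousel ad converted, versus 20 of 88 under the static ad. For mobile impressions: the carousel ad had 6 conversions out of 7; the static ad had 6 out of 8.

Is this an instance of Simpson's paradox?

No

Tablet: the carousel ad 9/21 = 42.9%, the static ad 4/10 = 40.0% → the carousel ad
Desktop: the carousel ad 17/61 = 27.9%, the static ad 20/88 = 22.7% → the carousel ad
Mobile: the carousel ad 6/7 = 85.7%, the static ad 6/8 = 75.0% → the carousel ad
Overall: the carousel ad 32/89 = 36.0%, the static ad 30/106 = 28.3% → the carousel ad
The carousel ad wins overall and in every device group — no reversal.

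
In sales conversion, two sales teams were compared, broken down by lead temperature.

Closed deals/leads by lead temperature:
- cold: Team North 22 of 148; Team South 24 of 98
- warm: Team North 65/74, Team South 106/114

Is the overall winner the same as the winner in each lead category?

Cold: Team North 22/148 = 14.9%, Team South 24/98 = 24.5% → Team South
Warm: Team North 65/74 = 87.8%, Team South 106/114 = 93.0% → Team South
Overall: Team North 87/222 = 39.2%, Team South 130/212 = 61.3% → Team South
Team South wins overall and in every lead group — no reversal.

Yes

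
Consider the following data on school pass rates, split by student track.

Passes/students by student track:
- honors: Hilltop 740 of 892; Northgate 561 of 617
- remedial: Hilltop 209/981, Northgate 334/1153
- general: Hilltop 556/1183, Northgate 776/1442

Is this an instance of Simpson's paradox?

No

Honors: Hilltop 740/892 = 83.0%, Northgate 561/617 = 90.9% → Northgate
Remedial: Hilltop 209/981 = 21.3%, Northgate 334/1153 = 29.0% → Northgate
General: Hilltop 556/1183 = 47.0%, Northgate 776/1442 = 53.8% → Northgate
Overall: Hilltop 1505/3056 = 49.2%, Northgate 1671/3212 = 52.0% → Northgate
Northgate wins overall and in every student group — no reversal.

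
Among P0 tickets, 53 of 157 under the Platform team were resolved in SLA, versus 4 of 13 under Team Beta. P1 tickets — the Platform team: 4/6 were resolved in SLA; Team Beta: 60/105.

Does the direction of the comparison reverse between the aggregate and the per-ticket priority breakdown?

P0: the Platform team 53/157 = 33.8%, Team Beta 4/13 = 30.8% → the Platform team
P1: the Platform team 4/6 = 66.7%, Team Beta 60/105 = 57.1% → the Platform team
Overall: the Platform team 57/163 = 35.0%, Team Beta 64/118 = 54.2% → Team Beta
The Platform team wins each ticket group but Team Beta wins overall — the comparison reverses. The Platform team's tickets skew toward P0, which has a lower base rate.

Yes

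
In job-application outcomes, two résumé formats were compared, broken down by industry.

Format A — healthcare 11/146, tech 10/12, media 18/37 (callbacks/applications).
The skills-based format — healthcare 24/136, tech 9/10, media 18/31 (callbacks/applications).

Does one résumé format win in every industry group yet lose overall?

No

Healthcare: Format A 11/146 = 7.5%, the skills-based format 24/136 = 17.6% → the skills-based format
Tech: Format A 10/12 = 83.3%, the skills-based format 9/10 = 90.0% → the skills-based format
Media: Format A 18/37 = 48.6%, the skills-based format 18/31 = 58.1% → the skills-based format
Overall: Format A 39/195 = 20.0%, the skills-based format 51/177 = 28.8% → the skills-based format
The skills-based format wins overall and in every industry group — no reversal.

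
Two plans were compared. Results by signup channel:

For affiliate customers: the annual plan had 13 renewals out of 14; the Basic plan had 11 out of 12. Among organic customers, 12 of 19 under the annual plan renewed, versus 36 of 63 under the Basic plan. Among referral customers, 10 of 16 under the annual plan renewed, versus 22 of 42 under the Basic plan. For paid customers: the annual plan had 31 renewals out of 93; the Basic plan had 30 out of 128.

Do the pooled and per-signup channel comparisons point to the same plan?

Yes

Affiliate: the annual plan 13/14 = 92.9%, the Basic plan 11/12 = 91.7% → the annual plan
Organic: the annual plan 12/19 = 63.2%, the Basic plan 36/63 = 57.1% → the annual plan
Referral: the annual plan 10/16 = 62.5%, the Basic plan 22/42 = 52.4% → the annual plan
Paid: the annual plan 31/93 = 33.3%, the Basic plan 30/128 = 23.4% → the annual plan
Overall: the annual plan 66/142 = 46.5%, the Basic plan 99/245 = 40.4% → the annual plan
The annual plan wins overall and in every signup group — no reversal.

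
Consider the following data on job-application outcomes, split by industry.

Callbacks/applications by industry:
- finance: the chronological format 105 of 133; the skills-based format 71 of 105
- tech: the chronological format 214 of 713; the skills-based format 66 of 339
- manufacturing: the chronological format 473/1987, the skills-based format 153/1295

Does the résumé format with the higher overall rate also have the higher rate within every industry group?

Finance: the chronological format 105/133 = 78.9%, the skills-based format 71/105 = 67.6% → the chronological format
Tech: the chronological format 214/713 = 30.0%, the skills-based format 66/339 = 19.5% → the chronological format
Manufacturing: the chronological format 473/1987 = 23.8%, the skills-based format 153/1295 = 11.8% → the chronological format
Overall: the chronological format 792/2833 = 28.0%, the skills-based format 290/1739 = 16.7% → the chronological format
The chronological format wins overall and in every industry group — no reversal.

Yes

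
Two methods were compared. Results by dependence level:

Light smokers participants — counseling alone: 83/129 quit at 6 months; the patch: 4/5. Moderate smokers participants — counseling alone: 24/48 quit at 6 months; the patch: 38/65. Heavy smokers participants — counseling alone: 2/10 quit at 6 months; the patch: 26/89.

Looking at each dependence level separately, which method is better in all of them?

the patch

Light smokers: counseling alone 83/129 = 64.3%, the patch 4/5 = 80.0% → the patch
Moderate smokers: counseling alone 24/48 = 50.0%, the patch 38/65 = 58.5% → the patch
Heavy smokers: counseling alone 2/10 = 20.0%, the patch 26/89 = 29.2% → the patch
The patch has the higher rate in all 3 groups.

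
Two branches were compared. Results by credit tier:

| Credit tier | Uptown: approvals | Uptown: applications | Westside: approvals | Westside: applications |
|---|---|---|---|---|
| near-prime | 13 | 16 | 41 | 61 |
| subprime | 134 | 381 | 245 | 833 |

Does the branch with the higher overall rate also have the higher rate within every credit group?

Yes

Near-prime: Uptown 13/16 = 81.2%, Westside 41/61 = 67.2% → Uptown
Subprime: Uptown 134/381 = 35.2%, Westside 245/833 = 29.4% → Uptown
Overall: Uptown 147/397 = 37.0%, Westside 286/894 = 32.0% → Uptown
Uptown wins overall and in every credit group — no reversal.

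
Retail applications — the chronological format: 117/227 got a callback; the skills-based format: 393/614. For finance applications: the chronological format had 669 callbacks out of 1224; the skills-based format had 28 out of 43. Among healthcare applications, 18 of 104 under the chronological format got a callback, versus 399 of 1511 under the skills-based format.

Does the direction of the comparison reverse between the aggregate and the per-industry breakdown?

Retail: the chronological format 117/227 = 51.5%, the skills-based format 393/614 = 64.0% → the skills-based format
Finance: the chronological format 669/1224 = 54.7%, the skills-based format 28/43 = 65.1% → the skills-based format
Healthcare: the chronological format 18/104 = 17.3%, the skills-based format 399/1511 = 26.4% → the skills-based format
Overall: the chronological format 804/1555 = 51.7%, the skills-based format 820/2168 = 37.8% → the chronological format
The skills-based format wins each industry group but the chronological format wins overall — the comparison reverses. The skills-based format's applications skew toward healthcare, which has a lower base rate.

Yes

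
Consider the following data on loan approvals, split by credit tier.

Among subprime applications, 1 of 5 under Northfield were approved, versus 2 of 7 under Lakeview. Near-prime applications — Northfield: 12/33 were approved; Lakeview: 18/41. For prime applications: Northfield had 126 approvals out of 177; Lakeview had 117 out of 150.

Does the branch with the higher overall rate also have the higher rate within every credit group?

Yes

Subprime: Northfield 1/5 = 20.0%, Lakeview 2/7 = 28.6% → Lakeview
Near-prime: Northfield 12/33 = 36.4%, Lakeview 18/41 = 43.9% → Lakeview
Prime: Northfield 126/177 = 71.2%, Lakeview 117/150 = 78.0% → Lakeview
Overall: Northfield 139/215 = 64.7%, Lakeview 137/198 = 69.2% → Lakeview
Lakeview wins overall and in every credit group — no reversal.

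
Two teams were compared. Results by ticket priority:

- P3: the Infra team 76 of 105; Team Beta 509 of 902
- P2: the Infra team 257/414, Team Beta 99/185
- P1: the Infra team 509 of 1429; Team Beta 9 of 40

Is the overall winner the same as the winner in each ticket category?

P3: the Infra team 76/105 = 72.4%, Team Beta 509/902 = 56.4% → the Infra team
P2: the Infra team 257/414 = 62.1%, Team Beta 99/185 = 53.5% → the Infra team
P1: the Infra team 509/1429 = 35.6%, Team Beta 9/40 = 22.5% → the Infra team
Overall: the Infra team 842/1948 = 43.2%, Team Beta 617/1127 = 54.7% → Team Beta
The Infra team wins each ticket group but Team Beta wins overall — the comparison reverses. The Infra team's tickets skew toward P1, which has a lower base rate.

No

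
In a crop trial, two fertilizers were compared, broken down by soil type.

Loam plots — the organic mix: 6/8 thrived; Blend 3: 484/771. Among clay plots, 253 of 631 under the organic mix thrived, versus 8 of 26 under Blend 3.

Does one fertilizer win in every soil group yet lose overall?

Yes

Loam: the organic mix 6/8 = 75.0%, Blend 3 484/771 = 62.8% → the organic mix
Clay: the organic mix 253/631 = 40.1%, Blend 3 8/26 = 30.8% → the organic mix
Overall: the organic mix 259/639 = 40.5%, Blend 3 492/797 = 61.7% → Blend 3
The organic mix wins each soil group but Blend 3 wins overall — the comparison reverses. The organic mix's plots skew toward clay, which has a lower base rate.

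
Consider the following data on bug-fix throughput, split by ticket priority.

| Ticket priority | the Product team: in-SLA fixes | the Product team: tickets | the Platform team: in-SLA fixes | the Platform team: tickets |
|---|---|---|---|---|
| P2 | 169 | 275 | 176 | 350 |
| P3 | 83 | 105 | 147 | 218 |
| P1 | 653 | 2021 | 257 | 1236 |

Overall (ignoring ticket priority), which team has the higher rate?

P2: the Product team 169/275 = 61.5%, the Platform team 176/350 = 50.3% → the Product team
P3: the Product team 83/105 = 79.0%, the Platform team 147/218 = 67.4% → the Product team
P1: the Product team 653/2021 = 32.3%, the Platform team 257/1236 = 20.8% → the Product team
Overall: the Product team 905/2401 = 37.7%, the Platform team 580/1804 = 32.2% → the Product team

the Product team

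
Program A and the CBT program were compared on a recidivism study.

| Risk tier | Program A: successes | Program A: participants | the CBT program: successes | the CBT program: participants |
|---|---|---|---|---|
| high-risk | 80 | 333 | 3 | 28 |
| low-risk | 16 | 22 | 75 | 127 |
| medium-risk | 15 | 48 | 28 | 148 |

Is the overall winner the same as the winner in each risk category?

High-risk: Program A 80/333 = 24.0%, the CBT program 3/28 = 10.7% → Program A
Low-risk: Program A 16/22 = 72.7%, the CBT program 75/127 = 59.1% → Program A
Medium-risk: Program A 15/48 = 31.2%, the CBT program 28/148 = 18.9% → Program A
Overall: Program A 111/403 = 27.5%, the CBT program 106/303 = 35.0% → the CBT program
Program A wins each risk group but the CBT program wins overall — the comparison reverses. Program A's participants skew toward high-risk, which has a lower base rate.

No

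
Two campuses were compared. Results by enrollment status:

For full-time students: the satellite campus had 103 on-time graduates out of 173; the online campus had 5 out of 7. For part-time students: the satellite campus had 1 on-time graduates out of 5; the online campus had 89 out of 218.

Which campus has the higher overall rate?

the satellite campus

Full-time: the satellite campus 103/173 = 59.5%, the online campus 5/7 = 71.4% → the online campus
Part-time: the satellite campus 1/5 = 20.0%, the online campus 89/218 = 40.8% → the online campus
Overall: the satellite campus 104/178 = 58.4%, the online campus 94/225 = 41.8% → the satellite campus
(The online campus wins every enrollment group but the satellite campus wins overall — the online campus's students skew toward the low-rate part-time group.)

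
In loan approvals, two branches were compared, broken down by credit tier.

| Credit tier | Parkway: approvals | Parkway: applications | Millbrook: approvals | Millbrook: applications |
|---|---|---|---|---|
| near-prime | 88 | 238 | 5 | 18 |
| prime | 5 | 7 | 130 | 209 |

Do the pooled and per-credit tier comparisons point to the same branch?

Near-prime: Parkway 88/238 = 37.0%, Millbrook 5/18 = 27.8% → Parkway
Prime: Parkway 5/7 = 71.4%, Millbrook 130/209 = 62.2% → Parkway
Overall: Parkway 93/245 = 38.0%, Millbrook 135/227 = 59.5% → Millbrook
Parkway wins each credit group but Millbrook wins overall — the comparison reverses. Parkway's applications skew toward near-prime, which has a lower base rate.

No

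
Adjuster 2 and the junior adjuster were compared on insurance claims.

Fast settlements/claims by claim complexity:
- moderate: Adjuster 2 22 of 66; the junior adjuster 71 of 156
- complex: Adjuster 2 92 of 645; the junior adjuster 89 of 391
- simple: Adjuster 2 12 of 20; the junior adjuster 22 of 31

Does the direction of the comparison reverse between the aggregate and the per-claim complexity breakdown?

No

Moderate: Adjuster 2 22/66 = 33.3%, the junior adjuster 71/156 = 45.5% → the junior adjuster
Complex: Adjuster 2 92/645 = 14.3%, the junior adjuster 89/391 = 22.8% → the junior adjuster
Simple: Adjuster 2 12/20 = 60.0%, the junior adjuster 22/31 = 71.0% → the junior adjuster
Overall: Adjuster 2 126/731 = 17.2%, the junior adjuster 182/578 = 31.5% → the junior adjuster
The junior adjuster wins overall and in every claim group — no reversal.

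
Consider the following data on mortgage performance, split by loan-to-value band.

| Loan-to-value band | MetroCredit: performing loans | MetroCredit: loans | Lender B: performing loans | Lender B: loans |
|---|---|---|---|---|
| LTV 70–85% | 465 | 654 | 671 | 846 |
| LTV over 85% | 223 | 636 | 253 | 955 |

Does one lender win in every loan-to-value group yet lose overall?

LTV 70–85%: MetroCredit 465/654 = 71.1%, Lender B 671/846 = 79.3% → Lender B
LTV over 85%: MetroCredit 223/636 = 35.1%, Lender B 253/955 = 26.5% → MetroCredit
Overall: MetroCredit 688/1290 = 53.3%, Lender B 924/1801 = 51.3% → MetroCredit
Neither sweeps: MetroCredit wins 1 of 2 groups, Lender B wins 1. MetroCredit wins overall but not every group — no Simpson reversal.

No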